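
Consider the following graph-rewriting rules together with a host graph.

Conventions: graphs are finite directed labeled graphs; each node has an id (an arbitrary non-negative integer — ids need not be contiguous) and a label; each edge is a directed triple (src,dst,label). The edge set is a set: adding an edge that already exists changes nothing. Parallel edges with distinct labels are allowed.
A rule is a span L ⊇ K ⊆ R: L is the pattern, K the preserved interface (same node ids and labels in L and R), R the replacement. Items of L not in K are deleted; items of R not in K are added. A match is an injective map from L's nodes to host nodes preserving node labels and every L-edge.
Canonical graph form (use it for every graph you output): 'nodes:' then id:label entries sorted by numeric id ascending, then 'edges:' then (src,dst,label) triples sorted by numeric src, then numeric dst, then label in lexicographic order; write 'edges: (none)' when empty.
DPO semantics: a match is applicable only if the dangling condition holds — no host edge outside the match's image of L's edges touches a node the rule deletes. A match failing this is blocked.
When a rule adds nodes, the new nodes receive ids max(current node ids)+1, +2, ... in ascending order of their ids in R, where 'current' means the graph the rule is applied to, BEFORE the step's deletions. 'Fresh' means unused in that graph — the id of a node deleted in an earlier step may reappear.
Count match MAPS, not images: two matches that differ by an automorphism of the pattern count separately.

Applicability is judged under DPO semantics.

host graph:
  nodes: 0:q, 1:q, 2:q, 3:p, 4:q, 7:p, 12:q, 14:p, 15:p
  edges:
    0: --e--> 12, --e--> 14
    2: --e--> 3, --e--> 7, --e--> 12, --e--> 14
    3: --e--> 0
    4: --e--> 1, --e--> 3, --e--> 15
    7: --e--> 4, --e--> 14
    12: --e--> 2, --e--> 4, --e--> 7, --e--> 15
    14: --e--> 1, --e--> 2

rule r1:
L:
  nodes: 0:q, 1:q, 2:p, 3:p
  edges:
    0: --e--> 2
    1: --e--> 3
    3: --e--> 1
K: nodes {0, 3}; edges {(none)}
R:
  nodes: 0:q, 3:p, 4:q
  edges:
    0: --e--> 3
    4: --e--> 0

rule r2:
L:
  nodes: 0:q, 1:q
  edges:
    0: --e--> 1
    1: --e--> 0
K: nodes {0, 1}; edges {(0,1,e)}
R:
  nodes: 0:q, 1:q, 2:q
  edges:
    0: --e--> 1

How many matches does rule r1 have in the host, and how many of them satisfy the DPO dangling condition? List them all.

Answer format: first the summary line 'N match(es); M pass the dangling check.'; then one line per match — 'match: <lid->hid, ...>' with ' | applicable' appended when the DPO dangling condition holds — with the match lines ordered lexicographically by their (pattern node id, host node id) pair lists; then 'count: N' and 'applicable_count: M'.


4 match(es); 0 pass the dangling check.
match: 0->4, 1->2, 2->3, 3->14
match: 0->4, 1->2, 2->15, 3->14
match: 0->12, 1->2, 2->7, 3->14
match: 0->12, 1->2, 2->15, 3->14
count: 4
applicable_count: 0


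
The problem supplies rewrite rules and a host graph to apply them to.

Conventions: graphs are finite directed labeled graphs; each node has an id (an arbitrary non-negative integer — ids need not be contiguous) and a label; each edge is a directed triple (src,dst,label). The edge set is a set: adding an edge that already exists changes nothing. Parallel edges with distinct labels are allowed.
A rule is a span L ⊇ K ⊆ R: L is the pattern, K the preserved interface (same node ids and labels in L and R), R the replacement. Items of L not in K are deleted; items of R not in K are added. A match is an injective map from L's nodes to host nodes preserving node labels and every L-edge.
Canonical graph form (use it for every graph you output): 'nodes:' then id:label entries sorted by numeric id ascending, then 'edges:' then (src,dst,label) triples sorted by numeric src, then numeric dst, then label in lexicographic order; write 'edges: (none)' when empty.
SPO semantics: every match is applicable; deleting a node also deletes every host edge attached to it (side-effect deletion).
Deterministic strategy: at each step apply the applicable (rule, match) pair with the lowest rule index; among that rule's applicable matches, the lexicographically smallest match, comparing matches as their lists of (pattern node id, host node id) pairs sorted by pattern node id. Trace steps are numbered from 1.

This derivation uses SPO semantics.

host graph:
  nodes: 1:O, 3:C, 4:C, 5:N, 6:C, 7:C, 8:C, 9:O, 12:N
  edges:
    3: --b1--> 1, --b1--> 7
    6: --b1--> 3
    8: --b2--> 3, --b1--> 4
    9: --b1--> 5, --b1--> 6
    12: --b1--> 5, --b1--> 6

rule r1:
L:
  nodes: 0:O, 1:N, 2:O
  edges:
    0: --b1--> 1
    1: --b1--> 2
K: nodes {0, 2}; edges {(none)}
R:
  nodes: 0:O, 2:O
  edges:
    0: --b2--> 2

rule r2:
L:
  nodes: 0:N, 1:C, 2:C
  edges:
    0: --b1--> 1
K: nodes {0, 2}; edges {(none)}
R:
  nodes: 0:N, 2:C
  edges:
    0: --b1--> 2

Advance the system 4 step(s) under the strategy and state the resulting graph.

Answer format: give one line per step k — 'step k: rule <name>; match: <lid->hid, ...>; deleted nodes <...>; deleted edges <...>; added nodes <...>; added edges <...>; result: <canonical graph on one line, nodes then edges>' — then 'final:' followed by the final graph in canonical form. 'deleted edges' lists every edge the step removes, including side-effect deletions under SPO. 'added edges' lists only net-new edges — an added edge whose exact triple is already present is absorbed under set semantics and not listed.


step 1: rule r2; match: 0->12, 1->6, 2->3; deleted nodes 6; deleted edges (6,3,b1); (9,6,b1); (12,6,b1); added nodes (none); added edges (12,3,b1); result: nodes: 1:O, 3:C, 4:C, 5:N, 7:C, 8:C, 9:O, 12:N edges: (3,1,b1); (3,7,b1); (8,3,b2); (8,4,b1); (9,5,b1); (12,3,b1); (12,5,b1)
step 2: rule r2; match: 0->12, 1->3, 2->4; deleted nodes 3; deleted edges (3,1,b1); (3,7,b1); (8,3,b2); (12,3,b1); added nodes (none); added edges (12,4,b1); result: nodes: 1:O, 4:C, 5:N, 7:C, 8:C, 9:O, 12:N edges: (8,4,b1); (9,5,b1); (12,4,b1); (12,5,b1)
step 3: rule r2; match: 0->12, 1->4, 2->7; deleted nodes 4; deleted edges (8,4,b1); (12,4,b1); added nodes (none); added edges (12,7,b1); result: nodes: 1:O, 5:N, 7:C, 8:C, 9:O, 12:N edges: (9,5,b1); (12,5,b1); (12,7,b1)
step 4: rule r2; match: 0->12, 1->7, 2->8; deleted nodes 7; deleted edges (12,7,b1); added nodes (none); added edges (12,8,b1); result: nodes: 1:O, 5:N, 8:C, 9:O, 12:N edges: (9,5,b1); (12,5,b1); (12,8,b1)
final:
nodes: 1:O, 5:N, 8:C, 9:O, 12:N
edges: (9,5,b1); (12,5,b1); (12,8,b1)


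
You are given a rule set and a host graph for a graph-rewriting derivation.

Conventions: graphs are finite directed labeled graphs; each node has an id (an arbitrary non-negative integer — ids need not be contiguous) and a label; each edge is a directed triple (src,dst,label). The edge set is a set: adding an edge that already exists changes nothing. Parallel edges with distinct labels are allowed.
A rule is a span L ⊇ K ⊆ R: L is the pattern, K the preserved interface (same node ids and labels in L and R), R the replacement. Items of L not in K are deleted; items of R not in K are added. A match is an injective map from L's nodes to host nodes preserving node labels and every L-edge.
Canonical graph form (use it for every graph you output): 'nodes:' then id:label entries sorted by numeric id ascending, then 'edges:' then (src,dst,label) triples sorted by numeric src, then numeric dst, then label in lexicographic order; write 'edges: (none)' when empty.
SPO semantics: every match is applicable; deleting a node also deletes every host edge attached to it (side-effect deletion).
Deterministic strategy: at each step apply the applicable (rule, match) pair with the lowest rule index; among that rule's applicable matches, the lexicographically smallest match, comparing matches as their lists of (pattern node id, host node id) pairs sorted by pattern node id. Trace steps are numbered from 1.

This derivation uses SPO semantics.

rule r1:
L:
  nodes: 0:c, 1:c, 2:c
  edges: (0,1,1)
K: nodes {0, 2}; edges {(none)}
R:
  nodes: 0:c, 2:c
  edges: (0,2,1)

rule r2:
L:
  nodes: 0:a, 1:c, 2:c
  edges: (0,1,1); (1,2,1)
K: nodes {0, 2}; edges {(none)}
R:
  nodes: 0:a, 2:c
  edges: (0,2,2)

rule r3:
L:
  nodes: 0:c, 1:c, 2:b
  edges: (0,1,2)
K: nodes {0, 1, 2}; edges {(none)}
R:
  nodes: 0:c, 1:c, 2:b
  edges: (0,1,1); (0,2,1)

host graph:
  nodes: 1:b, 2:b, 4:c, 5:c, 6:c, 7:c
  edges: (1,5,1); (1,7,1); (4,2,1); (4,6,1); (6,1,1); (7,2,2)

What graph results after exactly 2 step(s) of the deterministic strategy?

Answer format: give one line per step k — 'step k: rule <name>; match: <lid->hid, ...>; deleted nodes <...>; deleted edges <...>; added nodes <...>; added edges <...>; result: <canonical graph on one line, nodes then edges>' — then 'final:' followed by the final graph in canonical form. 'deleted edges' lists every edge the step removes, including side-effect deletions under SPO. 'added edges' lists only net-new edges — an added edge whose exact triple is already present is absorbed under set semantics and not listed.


step 1: rule r1; match: 0->4, 1->6, 2->5; deleted nodes 6; deleted edges (4,6,1); (6,1,1); added nodes (none); added edges (4,5,1); result: nodes: 1:b, 2:b, 4:c, 5:c, 7:c edges: (1,5,1); (1,7,1); (4,2,1); (4,5,1); (7,2,2)
step 2: rule r1; match: 0->4, 1->5, 2->7; deleted nodes 5; deleted edges (1,5,1); (4,5,1); added nodes (none); added edges (4,7,1); result: nodes: 1:b, 2:b, 4:c, 7:c edges: (1,7,1); (4,2,1); (4,7,1); (7,2,2)
final:
nodes: 1:b, 2:b, 4:c, 7:c
edges: (1,7,1); (4,2,1); (4,7,1); (7,2,2)


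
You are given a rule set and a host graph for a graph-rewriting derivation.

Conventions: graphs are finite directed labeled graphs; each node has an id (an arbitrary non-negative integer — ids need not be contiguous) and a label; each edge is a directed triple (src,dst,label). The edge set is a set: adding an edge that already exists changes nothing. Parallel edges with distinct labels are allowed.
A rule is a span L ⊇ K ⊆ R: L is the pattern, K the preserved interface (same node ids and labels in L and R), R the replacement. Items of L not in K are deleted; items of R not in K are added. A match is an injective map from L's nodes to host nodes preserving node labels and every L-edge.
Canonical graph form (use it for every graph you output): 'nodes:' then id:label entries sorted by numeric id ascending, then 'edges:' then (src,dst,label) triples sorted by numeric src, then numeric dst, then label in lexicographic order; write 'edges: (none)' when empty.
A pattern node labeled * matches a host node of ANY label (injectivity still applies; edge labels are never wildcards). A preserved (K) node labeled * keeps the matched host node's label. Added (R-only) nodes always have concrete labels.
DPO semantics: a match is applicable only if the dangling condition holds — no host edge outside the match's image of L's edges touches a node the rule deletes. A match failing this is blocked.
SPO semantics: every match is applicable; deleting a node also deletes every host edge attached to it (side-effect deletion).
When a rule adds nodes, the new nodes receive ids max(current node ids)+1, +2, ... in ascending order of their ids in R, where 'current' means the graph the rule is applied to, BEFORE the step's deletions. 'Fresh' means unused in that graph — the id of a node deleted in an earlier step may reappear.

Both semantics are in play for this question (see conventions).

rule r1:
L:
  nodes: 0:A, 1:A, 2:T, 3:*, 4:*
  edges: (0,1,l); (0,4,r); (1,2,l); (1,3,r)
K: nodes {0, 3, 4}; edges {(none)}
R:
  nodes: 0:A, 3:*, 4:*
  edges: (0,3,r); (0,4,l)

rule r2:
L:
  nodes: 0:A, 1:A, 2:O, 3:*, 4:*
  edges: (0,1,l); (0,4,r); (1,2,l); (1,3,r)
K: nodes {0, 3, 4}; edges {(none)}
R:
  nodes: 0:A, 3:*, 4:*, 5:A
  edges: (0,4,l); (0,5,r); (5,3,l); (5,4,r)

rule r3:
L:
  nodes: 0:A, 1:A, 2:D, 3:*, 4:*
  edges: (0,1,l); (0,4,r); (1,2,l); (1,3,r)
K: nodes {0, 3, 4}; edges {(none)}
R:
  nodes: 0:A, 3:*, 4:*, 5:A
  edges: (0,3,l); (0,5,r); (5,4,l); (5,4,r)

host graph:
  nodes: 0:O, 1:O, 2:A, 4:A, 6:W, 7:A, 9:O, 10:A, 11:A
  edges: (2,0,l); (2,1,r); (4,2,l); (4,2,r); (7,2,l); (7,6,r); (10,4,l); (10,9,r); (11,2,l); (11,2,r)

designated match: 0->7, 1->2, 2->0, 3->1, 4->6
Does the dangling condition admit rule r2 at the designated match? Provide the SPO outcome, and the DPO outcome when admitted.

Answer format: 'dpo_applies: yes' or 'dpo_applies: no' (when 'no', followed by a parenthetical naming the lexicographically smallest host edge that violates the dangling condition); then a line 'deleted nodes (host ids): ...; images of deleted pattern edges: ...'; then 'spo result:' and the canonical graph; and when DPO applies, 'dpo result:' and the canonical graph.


dpo_applies: no
(the rule deletes node 2, which keeps host edge (4,2,l) outside the match image — the dangling condition fails, DPO blocks; SPO proceeds and side-deletes such edges)
deleted nodes (host ids): 0, 2; images of deleted pattern edges: (2,0,l); (2,1,r); (7,2,l); (7,6,r)
spo result:
nodes: 1:O, 4:A, 6:W, 7:A, 9:O, 10:A, 11:A, 12:A
edges: (7,6,l); (7,12,r); (10,4,l); (10,9,r); (12,1,l); (12,6,r)


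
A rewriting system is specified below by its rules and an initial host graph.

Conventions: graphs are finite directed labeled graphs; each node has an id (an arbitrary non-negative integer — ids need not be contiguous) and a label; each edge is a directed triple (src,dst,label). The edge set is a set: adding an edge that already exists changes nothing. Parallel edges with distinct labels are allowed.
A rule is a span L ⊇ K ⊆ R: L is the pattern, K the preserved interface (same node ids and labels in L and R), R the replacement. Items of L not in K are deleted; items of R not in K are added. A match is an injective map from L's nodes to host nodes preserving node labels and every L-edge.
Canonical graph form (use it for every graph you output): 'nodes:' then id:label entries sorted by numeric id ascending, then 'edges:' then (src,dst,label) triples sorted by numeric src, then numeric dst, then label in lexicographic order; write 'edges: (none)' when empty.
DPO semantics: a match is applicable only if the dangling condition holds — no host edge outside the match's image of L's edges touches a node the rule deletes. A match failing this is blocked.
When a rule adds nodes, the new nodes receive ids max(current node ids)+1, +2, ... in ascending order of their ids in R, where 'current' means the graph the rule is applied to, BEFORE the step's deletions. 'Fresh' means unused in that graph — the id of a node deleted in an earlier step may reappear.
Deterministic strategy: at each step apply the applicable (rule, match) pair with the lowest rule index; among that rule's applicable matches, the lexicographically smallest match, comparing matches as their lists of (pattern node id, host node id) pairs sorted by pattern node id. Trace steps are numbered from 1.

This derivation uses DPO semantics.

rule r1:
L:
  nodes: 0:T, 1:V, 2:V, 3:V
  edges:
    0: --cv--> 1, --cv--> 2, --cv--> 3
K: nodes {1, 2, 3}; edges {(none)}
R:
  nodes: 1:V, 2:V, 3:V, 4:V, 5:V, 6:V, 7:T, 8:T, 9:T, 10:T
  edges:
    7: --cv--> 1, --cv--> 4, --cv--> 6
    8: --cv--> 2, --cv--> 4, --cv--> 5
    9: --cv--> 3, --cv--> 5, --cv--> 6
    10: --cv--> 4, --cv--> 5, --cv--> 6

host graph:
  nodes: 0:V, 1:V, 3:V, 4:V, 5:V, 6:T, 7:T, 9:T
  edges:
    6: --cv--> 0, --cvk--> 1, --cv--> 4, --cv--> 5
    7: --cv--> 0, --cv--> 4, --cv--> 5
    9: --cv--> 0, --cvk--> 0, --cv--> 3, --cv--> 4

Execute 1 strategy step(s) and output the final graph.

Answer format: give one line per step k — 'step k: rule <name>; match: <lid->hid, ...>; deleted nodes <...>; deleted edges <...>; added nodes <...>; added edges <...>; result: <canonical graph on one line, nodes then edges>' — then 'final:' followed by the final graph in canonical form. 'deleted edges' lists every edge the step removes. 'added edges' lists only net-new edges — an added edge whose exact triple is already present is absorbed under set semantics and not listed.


step 1: rule r1; match: 0->7, 1->0, 2->4, 3->5; deleted nodes 7; deleted edges (7,0,cv); (7,4,cv); (7,5,cv); added nodes 10, 11, 12, 13, 14, 15, 16; added edges (13,0,cv); (13,10,cv); (13,12,cv); (14,4,cv); (14,10,cv); (14,11,cv); (15,5,cv); (15,11,cv); (15,12,cv); (16,10,cv); (16,11,cv); (16,12,cv); result: nodes: 0:V, 1:V, 3:V, 4:V, 5:V, 6:T, 9:T, 10:V, 11:V, 12:V, 13:T, 14:T, 15:T, 16:T edges: (6,0,cv); (6,1,cvk); (6,4,cv); (6,5,cv); (9,0,cv); (9,0,cvk); (9,3,cv); (9,4,cv); (13,0,cv); (13,10,cv); (13,12,cv); (14,4,cv); (14,10,cv); (14,11,cv); (15,5,cv); (15,11,cv); (15,12,cv); (16,10,cv); (16,11,cv); (16,12,cv)
final:
nodes: 0:V, 1:V, 3:V, 4:V, 5:V, 6:T, 9:T, 10:V, 11:V, 12:V, 13:T, 14:T, 15:T, 16:T
edges: (6,0,cv); (6,1,cvk); (6,4,cv); (6,5,cv); (9,0,cv); (9,0,cvk); (9,3,cv); (9,4,cv); (13,0,cv); (13,10,cv); (13,12,cv); (14,4,cv); (14,10,cv); (14,11,cv); (15,5,cv); (15,11,cv); (15,12,cv); (16,10,cv); (16,11,cv); (16,12,cv)


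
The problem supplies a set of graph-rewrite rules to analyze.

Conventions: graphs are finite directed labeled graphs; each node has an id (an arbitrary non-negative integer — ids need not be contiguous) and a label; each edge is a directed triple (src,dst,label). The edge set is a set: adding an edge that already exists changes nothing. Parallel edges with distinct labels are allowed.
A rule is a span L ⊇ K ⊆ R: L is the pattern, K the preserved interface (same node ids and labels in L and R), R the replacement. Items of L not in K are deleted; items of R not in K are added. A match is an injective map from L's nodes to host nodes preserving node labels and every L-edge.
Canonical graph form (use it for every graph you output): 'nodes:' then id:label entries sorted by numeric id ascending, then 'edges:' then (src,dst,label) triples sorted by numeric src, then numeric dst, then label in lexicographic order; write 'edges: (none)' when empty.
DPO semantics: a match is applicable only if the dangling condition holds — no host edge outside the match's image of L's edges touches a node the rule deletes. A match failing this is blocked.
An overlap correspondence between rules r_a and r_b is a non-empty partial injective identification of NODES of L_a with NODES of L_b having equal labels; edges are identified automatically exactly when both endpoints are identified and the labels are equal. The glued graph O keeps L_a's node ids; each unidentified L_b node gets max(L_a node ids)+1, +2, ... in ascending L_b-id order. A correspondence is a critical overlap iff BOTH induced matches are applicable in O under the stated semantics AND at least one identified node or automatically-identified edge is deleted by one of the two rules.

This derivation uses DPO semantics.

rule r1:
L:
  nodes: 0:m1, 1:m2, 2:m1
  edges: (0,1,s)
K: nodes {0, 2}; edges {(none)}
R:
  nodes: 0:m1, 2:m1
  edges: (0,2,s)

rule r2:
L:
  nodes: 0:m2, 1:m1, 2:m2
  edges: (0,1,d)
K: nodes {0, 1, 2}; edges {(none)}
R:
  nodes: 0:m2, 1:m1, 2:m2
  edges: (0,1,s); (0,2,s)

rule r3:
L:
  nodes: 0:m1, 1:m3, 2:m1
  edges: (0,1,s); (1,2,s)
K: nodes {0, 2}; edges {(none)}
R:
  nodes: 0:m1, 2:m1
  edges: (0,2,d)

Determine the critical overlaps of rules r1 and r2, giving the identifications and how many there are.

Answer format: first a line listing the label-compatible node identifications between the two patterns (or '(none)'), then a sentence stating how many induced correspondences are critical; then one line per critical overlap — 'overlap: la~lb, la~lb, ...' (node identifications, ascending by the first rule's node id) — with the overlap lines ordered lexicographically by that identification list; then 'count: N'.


label-compatible node identifications between L(r1) and L(r2): 0~1, 1~0, 1~2, 2~1
3 of the induced correspondences are critical overlaps of r1 and r2.
overlap: 0~1, 1~2
overlap: 1~2
overlap: 1~2, 2~1
count: 3


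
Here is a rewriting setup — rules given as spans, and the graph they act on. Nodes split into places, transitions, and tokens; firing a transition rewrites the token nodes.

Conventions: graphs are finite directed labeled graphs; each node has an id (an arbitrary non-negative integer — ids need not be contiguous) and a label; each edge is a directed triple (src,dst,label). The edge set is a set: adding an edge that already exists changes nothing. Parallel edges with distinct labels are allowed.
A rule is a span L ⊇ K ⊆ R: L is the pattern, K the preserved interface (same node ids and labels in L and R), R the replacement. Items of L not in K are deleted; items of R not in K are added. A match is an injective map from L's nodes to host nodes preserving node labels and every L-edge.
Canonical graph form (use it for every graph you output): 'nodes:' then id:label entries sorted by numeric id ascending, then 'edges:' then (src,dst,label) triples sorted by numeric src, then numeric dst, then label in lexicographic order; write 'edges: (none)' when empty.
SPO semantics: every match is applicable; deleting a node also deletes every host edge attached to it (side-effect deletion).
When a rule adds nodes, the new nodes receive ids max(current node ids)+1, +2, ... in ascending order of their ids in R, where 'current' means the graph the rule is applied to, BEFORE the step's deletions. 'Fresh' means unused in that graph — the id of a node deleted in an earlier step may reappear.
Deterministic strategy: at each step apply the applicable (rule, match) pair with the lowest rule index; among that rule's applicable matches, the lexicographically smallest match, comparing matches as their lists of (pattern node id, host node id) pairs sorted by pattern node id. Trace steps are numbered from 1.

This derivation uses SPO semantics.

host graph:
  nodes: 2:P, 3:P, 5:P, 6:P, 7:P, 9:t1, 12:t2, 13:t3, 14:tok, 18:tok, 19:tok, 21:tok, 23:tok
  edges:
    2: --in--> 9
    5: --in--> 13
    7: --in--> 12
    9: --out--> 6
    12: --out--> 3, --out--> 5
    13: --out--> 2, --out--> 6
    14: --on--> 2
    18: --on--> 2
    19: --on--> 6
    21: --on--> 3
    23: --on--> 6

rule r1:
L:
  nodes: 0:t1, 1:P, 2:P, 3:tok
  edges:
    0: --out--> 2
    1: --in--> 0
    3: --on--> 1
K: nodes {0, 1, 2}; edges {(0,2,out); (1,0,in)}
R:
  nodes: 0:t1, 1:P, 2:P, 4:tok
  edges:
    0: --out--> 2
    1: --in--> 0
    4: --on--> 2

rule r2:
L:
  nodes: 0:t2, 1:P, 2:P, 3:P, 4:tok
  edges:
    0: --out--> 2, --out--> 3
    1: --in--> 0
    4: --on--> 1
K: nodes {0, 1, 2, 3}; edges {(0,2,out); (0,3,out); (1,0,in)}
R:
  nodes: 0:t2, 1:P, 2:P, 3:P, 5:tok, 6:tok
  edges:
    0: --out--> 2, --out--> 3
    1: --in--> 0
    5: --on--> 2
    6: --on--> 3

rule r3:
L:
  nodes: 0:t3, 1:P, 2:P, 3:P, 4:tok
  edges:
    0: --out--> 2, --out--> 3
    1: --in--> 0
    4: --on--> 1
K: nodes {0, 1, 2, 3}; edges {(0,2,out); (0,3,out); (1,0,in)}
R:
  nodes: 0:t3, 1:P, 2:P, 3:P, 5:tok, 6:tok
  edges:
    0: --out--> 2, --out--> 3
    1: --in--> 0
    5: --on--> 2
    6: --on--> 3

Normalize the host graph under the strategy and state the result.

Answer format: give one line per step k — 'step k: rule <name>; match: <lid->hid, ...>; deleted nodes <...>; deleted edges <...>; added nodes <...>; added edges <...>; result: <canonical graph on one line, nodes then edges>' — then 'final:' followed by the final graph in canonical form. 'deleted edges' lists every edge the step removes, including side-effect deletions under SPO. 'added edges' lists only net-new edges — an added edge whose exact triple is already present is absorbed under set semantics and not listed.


step 1: rule r1; match: 0->9, 1->2, 2->6, 3->14; deleted nodes 14; deleted edges (14,2,on); added nodes 24; added edges (24,6,on); result: nodes: 2:P, 3:P, 5:P, 6:P, 7:P, 9:t1, 12:t2, 13:t3, 18:tok, 19:tok, 21:tok, 23:tok, 24:tok edges: (2,9,in); (5,13,in); (7,12,in); (9,6,out); (12,3,out); (12,5,out); (13,2,out); (13,6,out); (18,2,on); (19,6,on); (21,3,on); (23,6,on); (24,6,on)
step 2: rule r1; match: 0->9, 1->2, 2->6, 3->18; deleted nodes 18; deleted edges (18,2,on); added nodes 25; added edges (25,6,on); result: nodes: 2:P, 3:P, 5:P, 6:P, 7:P, 9:t1, 12:t2, 13:t3, 19:tok, 21:tok, 23:tok, 24:tok, 25:tok edges: (2,9,in); (5,13,in); (7,12,in); (9,6,out); (12,3,out); (12,5,out); (13,2,out); (13,6,out); (19,6,on); (21,3,on); (23,6,on); (24,6,on); (25,6,on)
final:
nodes: 2:P, 3:P, 5:P, 6:P, 7:P, 9:t1, 12:t2, 13:t3, 19:tok, 21:tok, 23:tok, 24:tok, 25:tok
edges: (2,9,in); (5,13,in); (7,12,in); (9,6,out); (12,3,out); (12,5,out); (13,2,out); (13,6,out); (19,6,on); (21,3,on); (23,6,on); (24,6,on); (25,6,on)


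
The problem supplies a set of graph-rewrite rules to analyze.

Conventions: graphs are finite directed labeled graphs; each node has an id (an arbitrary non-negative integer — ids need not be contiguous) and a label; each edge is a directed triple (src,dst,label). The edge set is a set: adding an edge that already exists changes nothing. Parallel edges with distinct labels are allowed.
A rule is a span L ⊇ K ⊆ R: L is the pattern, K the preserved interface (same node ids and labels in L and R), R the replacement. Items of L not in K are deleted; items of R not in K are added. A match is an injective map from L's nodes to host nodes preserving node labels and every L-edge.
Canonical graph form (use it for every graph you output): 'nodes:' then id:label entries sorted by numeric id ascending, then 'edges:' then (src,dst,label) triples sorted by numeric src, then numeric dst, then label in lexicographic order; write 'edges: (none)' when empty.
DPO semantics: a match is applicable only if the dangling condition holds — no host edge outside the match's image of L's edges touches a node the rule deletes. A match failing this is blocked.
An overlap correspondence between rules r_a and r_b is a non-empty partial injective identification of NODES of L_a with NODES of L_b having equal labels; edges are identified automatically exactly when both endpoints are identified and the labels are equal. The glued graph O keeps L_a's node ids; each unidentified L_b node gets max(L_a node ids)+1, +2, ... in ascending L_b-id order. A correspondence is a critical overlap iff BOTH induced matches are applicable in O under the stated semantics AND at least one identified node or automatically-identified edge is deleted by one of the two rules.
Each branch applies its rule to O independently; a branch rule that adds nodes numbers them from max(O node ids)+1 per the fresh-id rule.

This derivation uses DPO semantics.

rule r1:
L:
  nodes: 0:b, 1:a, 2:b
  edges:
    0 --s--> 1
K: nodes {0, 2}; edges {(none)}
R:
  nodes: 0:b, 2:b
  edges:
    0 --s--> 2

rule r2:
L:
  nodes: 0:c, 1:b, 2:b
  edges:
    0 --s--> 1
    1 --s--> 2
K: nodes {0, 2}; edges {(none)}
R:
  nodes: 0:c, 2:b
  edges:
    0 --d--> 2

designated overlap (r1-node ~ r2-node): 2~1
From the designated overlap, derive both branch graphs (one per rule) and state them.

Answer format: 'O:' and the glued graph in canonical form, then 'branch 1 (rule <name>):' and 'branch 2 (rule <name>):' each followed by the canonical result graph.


O:
nodes: 0:b, 1:a, 2:b, 3:c, 4:b
edges: (0,1,s); (2,4,s); (3,2,s)
branch 1 (rule r1):
nodes: 0:b, 2:b, 3:c, 4:b
edges: (0,2,s); (2,4,s); (3,2,s)
branch 2 (rule r2):
nodes: 0:b, 1:a, 3:c, 4:b
edges: (0,1,s); (3,4,d)


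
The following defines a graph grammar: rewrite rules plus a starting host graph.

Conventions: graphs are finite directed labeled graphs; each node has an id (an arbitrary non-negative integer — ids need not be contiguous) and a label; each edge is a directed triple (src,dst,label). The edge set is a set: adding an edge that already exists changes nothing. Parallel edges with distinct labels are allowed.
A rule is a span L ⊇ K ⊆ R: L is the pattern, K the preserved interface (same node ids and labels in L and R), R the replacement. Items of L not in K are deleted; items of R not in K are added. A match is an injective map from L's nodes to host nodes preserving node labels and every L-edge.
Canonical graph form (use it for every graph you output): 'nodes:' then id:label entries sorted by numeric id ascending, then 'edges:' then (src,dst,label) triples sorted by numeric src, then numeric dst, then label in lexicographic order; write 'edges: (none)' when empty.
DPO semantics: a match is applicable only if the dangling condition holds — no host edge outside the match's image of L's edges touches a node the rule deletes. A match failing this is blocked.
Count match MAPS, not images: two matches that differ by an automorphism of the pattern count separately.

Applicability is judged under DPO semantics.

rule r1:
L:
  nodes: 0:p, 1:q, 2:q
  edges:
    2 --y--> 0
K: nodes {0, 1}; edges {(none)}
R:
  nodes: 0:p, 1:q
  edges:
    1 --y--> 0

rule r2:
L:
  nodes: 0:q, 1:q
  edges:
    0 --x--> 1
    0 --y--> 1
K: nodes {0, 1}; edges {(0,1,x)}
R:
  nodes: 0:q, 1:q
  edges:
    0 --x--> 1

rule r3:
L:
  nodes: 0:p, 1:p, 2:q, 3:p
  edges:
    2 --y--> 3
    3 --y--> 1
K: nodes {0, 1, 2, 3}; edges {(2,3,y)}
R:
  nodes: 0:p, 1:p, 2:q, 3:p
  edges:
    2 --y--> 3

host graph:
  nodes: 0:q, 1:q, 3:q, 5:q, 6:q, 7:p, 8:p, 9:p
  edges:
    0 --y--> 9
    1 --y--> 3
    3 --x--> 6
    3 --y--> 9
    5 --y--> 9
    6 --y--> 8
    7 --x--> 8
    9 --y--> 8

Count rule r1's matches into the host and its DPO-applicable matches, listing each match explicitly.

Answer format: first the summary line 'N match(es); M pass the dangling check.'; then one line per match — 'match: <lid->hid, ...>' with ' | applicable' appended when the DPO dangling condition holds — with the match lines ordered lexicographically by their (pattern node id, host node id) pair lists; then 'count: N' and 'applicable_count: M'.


16 match(es); 8 pass the dangling check.
match: 0->8, 1->0, 2->6
match: 0->8, 1->1, 2->6
match: 0->8, 1->3, 2->6
match: 0->8, 1->5, 2->6
match: 0->9, 1->0, 2->3
match: 0->9, 1->0, 2->5 | applicable
match: 0->9, 1->1, 2->0 | applicable
match: 0->9, 1->1, 2->3
match: 0->9, 1->1, 2->5 | applicable
match: 0->9, 1->3, 2->0 | applicable
match: 0->9, 1->3, 2->5 | applicable
match: 0->9, 1->5, 2->0 | applicable
match: 0->9, 1->5, 2->3
match: 0->9, 1->6, 2->0 | applicable
match: 0->9, 1->6, 2->3
match: 0->9, 1->6, 2->5 | applicable
count: 16
applicable_count: 8


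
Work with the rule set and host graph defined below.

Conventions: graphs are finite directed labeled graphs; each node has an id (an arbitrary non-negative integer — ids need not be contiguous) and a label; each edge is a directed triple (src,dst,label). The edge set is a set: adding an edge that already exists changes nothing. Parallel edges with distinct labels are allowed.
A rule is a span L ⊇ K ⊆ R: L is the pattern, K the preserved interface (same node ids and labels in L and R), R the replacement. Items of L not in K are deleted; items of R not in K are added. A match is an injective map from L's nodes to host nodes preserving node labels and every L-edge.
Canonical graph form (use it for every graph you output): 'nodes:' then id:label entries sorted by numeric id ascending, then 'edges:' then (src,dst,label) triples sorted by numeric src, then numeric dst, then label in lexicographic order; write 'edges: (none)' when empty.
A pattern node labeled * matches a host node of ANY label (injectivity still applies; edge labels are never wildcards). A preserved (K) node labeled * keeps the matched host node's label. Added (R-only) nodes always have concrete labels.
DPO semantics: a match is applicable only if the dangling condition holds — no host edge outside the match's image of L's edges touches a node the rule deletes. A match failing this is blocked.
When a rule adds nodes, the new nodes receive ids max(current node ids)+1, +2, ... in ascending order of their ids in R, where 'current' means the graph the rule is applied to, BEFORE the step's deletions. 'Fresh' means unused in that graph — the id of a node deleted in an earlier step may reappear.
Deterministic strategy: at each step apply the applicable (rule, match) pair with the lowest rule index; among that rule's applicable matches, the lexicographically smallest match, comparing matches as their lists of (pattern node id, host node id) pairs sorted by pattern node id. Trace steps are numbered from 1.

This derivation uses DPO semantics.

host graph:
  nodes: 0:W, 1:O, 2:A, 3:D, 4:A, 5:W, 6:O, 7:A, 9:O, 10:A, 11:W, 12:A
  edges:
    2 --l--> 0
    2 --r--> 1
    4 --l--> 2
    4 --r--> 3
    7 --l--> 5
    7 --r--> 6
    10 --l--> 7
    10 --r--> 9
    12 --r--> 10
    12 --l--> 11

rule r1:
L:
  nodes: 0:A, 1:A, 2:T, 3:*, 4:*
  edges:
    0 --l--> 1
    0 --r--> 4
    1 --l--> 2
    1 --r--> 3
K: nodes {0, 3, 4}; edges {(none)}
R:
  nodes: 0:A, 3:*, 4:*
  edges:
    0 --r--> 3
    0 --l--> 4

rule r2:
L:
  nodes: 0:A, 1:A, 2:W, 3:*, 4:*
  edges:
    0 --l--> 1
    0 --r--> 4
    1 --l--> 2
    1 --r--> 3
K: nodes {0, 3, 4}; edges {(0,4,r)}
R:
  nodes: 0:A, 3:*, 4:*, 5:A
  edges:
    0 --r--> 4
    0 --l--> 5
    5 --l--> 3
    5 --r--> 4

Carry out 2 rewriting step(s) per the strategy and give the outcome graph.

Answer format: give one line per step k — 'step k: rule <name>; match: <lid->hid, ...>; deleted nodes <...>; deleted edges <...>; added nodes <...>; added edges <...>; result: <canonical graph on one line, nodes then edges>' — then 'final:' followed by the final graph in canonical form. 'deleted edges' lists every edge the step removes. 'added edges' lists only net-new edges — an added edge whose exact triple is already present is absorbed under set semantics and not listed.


step 1: rule r2; match: 0->4, 1->2, 2->0, 3->1, 4->3; deleted nodes 0, 2; deleted edges (2,0,l); (2,1,r); (4,2,l); added nodes 13; added edges (4,13,l); (13,1,l); (13,3,r); result: nodes: 1:O, 3:D, 4:A, 5:W, 6:O, 7:A, 9:O, 10:A, 11:W, 12:A, 13:A edges: (4,3,r); (4,13,l); (7,5,l); (7,6,r); (10,7,l); (10,9,r); (12,10,r); (12,11,l); (13,1,l); (13,3,r)
step 2: rule r2; match: 0->10, 1->7, 2->5, 3->6, 4->9; deleted nodes 5, 7; deleted edges (7,5,l); (7,6,r); (10,7,l); added nodes 14; added edges (10,14,l); (14,6,l); (14,9,r); result: nodes: 1:O, 3:D, 4:A, 6:O, 9:O, 10:A, 11:W, 12:A, 13:A, 14:A edges: (4,3,r); (4,13,l); (10,9,r); (10,14,l); (12,10,r); (12,11,l); (13,1,l); (13,3,r); (14,6,l); (14,9,r)
final:
nodes: 1:O, 3:D, 4:A, 6:O, 9:O, 10:A, 11:W, 12:A, 13:A, 14:A
edges: (4,3,r); (4,13,l); (10,9,r); (10,14,l); (12,10,r); (12,11,l); (13,1,l); (13,3,r); (14,6,l); (14,9,r)


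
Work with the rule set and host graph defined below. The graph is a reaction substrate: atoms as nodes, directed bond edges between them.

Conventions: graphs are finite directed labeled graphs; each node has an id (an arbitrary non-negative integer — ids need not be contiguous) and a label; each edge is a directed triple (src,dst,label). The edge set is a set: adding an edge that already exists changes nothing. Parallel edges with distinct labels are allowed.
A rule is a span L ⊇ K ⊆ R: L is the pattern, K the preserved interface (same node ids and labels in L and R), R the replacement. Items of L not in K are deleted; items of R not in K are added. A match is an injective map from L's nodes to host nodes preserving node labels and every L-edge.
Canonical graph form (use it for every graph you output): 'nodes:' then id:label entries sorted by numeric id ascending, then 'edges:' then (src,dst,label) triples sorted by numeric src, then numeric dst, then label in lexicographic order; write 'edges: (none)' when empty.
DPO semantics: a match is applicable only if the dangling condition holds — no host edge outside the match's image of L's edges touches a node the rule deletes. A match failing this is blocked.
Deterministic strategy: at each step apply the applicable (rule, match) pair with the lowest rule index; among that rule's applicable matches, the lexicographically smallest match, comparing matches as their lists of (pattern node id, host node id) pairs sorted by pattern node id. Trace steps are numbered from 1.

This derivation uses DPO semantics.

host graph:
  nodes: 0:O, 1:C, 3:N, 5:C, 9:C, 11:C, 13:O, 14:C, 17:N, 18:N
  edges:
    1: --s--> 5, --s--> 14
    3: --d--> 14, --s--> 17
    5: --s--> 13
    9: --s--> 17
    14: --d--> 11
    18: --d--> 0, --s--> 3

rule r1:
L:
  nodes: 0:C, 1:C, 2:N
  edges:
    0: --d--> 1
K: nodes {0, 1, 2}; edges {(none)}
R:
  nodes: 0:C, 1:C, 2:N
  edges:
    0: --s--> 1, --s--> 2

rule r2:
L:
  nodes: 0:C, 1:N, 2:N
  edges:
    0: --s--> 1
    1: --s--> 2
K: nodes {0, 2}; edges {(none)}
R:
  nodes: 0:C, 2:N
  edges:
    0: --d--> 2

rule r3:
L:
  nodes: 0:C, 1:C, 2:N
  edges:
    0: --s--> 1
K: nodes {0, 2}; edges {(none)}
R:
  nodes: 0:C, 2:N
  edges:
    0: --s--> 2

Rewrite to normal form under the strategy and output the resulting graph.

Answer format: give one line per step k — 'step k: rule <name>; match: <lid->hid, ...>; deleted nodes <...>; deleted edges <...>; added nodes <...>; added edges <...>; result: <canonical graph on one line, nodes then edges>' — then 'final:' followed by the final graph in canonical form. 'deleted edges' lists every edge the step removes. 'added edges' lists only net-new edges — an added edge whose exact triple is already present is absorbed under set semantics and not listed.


step 1: rule r1; match: 0->14, 1->11, 2->3; deleted nodes (none); deleted edges (14,11,d); added nodes (none); added edges (14,3,s); (14,11,s); result: nodes: 0:O, 1:C, 3:N, 5:C, 9:C, 11:C, 13:O, 14:C, 17:N, 18:N edges: (1,5,s); (1,14,s); (3,14,d); (3,17,s); (5,13,s); (9,17,s); (14,3,s); (14,11,s); (18,0,d); (18,3,s)
step 2: rule r3; match: 0->14, 1->11, 2->3; deleted nodes 11; deleted edges (14,11,s); added nodes (none); added edges (none); result: nodes: 0:O, 1:C, 3:N, 5:C, 9:C, 13:O, 14:C, 17:N, 18:N edges: (1,5,s); (1,14,s); (3,14,d); (3,17,s); (5,13,s); (9,17,s); (14,3,s); (18,0,d); (18,3,s)
final:
nodes: 0:O, 1:C, 3:N, 5:C, 9:C, 13:O, 14:C, 17:N, 18:N
edges: (1,5,s); (1,14,s); (3,14,d); (3,17,s); (5,13,s); (9,17,s); (14,3,s); (18,0,d); (18,3,s)


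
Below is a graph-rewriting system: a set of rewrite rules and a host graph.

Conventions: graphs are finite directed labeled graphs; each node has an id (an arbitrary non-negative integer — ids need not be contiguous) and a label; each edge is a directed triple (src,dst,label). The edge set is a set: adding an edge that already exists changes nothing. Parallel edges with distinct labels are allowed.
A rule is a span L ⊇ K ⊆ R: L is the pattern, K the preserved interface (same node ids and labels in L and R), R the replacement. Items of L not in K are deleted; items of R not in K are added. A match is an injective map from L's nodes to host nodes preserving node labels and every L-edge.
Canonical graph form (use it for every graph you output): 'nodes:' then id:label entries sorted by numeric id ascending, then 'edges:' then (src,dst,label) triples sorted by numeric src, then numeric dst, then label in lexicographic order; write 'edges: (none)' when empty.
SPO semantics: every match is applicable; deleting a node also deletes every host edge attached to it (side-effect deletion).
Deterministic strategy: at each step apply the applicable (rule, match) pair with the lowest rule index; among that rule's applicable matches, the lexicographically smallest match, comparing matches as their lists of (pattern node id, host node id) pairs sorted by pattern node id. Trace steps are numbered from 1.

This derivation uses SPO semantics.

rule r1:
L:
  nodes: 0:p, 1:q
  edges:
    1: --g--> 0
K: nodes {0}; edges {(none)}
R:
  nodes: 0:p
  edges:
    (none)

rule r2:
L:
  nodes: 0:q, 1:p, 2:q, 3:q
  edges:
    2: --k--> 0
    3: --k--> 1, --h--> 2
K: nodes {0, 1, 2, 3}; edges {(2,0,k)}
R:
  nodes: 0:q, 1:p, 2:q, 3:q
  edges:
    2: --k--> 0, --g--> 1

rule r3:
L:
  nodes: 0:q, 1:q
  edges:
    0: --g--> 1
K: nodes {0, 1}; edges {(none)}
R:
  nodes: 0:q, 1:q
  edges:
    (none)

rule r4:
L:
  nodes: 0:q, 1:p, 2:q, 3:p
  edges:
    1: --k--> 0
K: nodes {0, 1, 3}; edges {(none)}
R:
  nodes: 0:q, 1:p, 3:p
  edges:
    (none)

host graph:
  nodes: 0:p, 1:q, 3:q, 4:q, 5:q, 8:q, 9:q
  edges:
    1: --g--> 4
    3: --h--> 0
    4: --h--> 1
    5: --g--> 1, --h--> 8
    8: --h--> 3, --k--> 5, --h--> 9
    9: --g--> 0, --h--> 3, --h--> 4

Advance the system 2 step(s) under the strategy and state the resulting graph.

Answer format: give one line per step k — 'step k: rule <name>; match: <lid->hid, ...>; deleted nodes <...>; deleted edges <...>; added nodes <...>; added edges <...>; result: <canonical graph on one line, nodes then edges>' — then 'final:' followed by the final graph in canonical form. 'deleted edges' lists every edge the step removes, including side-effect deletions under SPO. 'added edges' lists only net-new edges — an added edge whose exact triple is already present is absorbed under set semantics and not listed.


step 1: rule r1; match: 0->0, 1->9; deleted nodes 9; deleted edges (8,9,h); (9,0,g); (9,3,h); (9,4,h); added nodes (none); added edges (none); result: nodes: 0:p, 1:q, 3:q, 4:q, 5:q, 8:q edges: (1,4,g); (3,0,h); (4,1,h); (5,1,g); (5,8,h); (8,3,h); (8,5,k)
step 2: rule r3; match: 0->1, 1->4; deleted nodes (none); deleted edges (1,4,g); added nodes (none); added edges (none); result: nodes: 0:p, 1:q, 3:q, 4:q, 5:q, 8:q edges: (3,0,h); (4,1,h); (5,1,g); (5,8,h); (8,3,h); (8,5,k)
final:
nodes: 0:p, 1:q, 3:q, 4:q, 5:q, 8:q
edges: (3,0,h); (4,1,h); (5,1,g); (5,8,h); (8,3,h); (8,5,k)
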